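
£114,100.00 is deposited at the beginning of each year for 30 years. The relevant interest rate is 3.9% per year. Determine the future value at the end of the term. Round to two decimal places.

This is an annuity due: 30 deposits of £114,100.00 at the beginning of each year.
Periodic rate r = 0.039 per year.
FV = PMT × [((1+r)^n − 1)/r] × (1+r) = 114,100 × [(1+r)^30 − 1] / r × (1+r) = £6,538,880.46

£6,538,880.46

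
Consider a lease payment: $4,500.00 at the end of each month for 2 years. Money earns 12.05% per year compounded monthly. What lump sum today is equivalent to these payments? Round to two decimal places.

$95,547.84

This is an ordinary annuity: 24 payments of $4,500.00 at the end of each month.
Periodic rate r = 0.1205/12 per month; n is counted in months.
PV = PMT × [(1 − (1+r)^−n)/r] = 4,500 × [1 − (1+r)^−24] / r = $95,547.84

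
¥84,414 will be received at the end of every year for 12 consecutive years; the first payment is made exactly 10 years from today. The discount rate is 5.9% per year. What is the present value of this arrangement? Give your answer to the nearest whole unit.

¥424,794

Ordinary annuity of 12 payments, first payment at period 10.
Periodic rate r = 0.059 per year.
The ordinary-annuity PV formula values the stream one period before the first payment (period 9); discount that back 9 periods:
PV₀ = 84,414 × [1 − (1+r)^−12] / r × (1+r)^−9 = ¥424,794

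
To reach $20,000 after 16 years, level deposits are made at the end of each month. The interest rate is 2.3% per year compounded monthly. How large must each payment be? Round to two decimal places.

Level ordinary annuity; solve FV = PMT × [((1+r)^n − 1)/r] for PMT.
Periodic rate r = 0.023/12 per month; n is counted in months.
With n = 192: PMT = 20,000 / ([((1+r)^n − 1)/r]) = $86.27

$86.27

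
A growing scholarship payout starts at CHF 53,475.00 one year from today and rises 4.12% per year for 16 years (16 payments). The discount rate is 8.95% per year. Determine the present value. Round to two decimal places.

Periodic rate r = 0.0895 per year.
Growing ordinary annuity: PV = PMT₁ × [1 − ((1+g)/(1+r))^n] / (r − g) = 53,475 × [1 − ((1+0.0412)/(1+r))^16] / (r − 0.0412) = CHF 571,204.97.

CHF 571,204.97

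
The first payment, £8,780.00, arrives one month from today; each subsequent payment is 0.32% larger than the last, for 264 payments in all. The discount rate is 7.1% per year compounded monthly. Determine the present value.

Periodic rate r = 0.071/12 per month; n is counted in months.
Growing ordinary annuity: PV = PMT₁ × [1 − ((1+g)/(1+r))^n] / (r − g) = 8,780 × [1 − ((1+0.0032)/(1+r))^264] / (r − 0.0032) = £1,649,213.73.

£1,649,213.73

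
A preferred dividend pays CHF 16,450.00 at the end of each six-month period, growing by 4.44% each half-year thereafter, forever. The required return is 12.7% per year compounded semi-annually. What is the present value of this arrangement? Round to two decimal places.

CHF 861,256.54

Periodic rate r = 0.127/2 per half-year.
Growing perpetuity (Gordon): PV = PMT₁ / (r − g) = 16,450 / (r − 0.0444) = CHF 861,256.54.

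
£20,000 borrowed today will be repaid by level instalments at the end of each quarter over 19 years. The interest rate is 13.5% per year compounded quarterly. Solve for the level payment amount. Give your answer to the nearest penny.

Level ordinary annuity; solve PV = PMT × [(1 − (1+r)^−n)/r] for PMT.
Periodic rate r = 0.135/4 per quarter; n is counted in quarters.
With n = 76: PMT = 20,000 / ([(1 − (1+r)^−n)/r]) = £733.89

£733.89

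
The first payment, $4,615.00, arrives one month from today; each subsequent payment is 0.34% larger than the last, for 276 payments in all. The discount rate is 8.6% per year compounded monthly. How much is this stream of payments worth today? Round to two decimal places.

$789,614.79

Periodic rate r = 0.086/12 per month; n is counted in months.
Growing ordinary annuity: PV = PMT₁ × [1 − ((1+g)/(1+r))^n] / (r − g) = 4,615 × [1 − ((1+0.0034)/(1+r))^276] / (r − 0.0034) = $789,614.79.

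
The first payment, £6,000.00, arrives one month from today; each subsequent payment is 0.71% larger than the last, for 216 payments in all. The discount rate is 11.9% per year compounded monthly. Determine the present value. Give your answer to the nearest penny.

£964,925.11

Periodic rate r = 0.119/12 per month; n is counted in months.
Growing ordinary annuity: PV = PMT₁ × [1 − ((1+g)/(1+r))^n] / (r − g) = 6,000 × [1 − ((1+0.0071)/(1+r))^216] / (r − 0.0071) = £964,925.11.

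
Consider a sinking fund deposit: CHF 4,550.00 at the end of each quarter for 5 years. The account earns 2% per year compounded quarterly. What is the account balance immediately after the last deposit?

CHF 95,454.98

This is an ordinary annuity: 20 deposits of CHF 4,550.00 at the end of each quarter.
Periodic rate r = 0.02/4 per quarter; n is counted in quarters.
FV = PMT × [((1+r)^n − 1)/r] = 4,550 × [(1+r)^20 − 1] / r = CHF 95,454.98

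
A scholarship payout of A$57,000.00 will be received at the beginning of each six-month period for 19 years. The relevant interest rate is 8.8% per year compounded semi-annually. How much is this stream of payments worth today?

This is an annuity due: 38 payments of A$57,000.00 at the beginning of each six-month period.
Periodic rate r = 0.088/2 per half-year; n is counted in half-years.
PV = PMT × [(1 − (1+r)^−n)/r] × (1+r) = 57,000 × [1 − (1+r)^−38] / r × (1+r) = A$1,089,122.49

A$1,089,122.49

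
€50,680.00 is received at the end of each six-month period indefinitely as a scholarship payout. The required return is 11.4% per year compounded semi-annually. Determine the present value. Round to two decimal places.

€889,122.81

Periodic rate r = 0.114/2 per half-year.
Level perpetuity: PV = PMT / r = 50,680 / (0.114/2) = €889,122.81.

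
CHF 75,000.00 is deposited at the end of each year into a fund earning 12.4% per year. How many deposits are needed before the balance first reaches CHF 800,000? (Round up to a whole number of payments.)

8 payments

Periodic rate r = 0.124 per year.
Ordinary annuity FV: 800,000 = 75,000 × [((1+r)^n − 1)/r].
(1+r)^n = 1 + 800,000 × r / 75,000, so n = ln(1 + 800,000·r/75,000) / ln(1+r) = 7.21.
Round up to a whole number of payments: n = 8.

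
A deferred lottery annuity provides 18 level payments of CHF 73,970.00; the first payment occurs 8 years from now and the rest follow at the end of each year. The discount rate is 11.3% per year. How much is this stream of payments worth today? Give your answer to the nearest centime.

Ordinary annuity of 18 payments, first payment at period 8.
Periodic rate r = 0.113 per year.
The ordinary-annuity PV formula values the stream one period before the first payment (period 7); discount that back 7 periods:
PV₀ = 73,970 × [1 − (1+r)^−18] / r × (1+r)^−7 = CHF 264,353.42

CHF 264,353.42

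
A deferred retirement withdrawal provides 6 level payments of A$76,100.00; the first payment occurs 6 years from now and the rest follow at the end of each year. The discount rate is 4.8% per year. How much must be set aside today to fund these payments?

Ordinary annuity of 6 payments, first payment at period 6.
Periodic rate r = 0.048 per year.
The ordinary-annuity PV formula values the stream one period before the first payment (period 5); discount that back 5 periods:
PV₀ = 76,100 × [1 − (1+r)^−6] / r × (1+r)^−5 = A$307,507.85

A$307,507.85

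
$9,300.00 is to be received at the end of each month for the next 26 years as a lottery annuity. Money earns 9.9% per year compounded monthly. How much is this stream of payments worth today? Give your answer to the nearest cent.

$1,040,428.49

This is an ordinary annuity: 312 payments of $9,300.00 at the end of each month.
Periodic rate r = 0.099/12 per month; n is counted in months.
PV = PMT × [(1 − (1+r)^−n)/r] = 9,300 × [1 − (1+r)^−312] / r = $1,040,428.49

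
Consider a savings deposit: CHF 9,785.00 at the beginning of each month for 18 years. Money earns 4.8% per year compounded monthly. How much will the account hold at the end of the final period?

This is an annuity due: 216 deposits of CHF 9,785.00 at the beginning of each month.
Periodic rate r = 0.048/12 per month; n is counted in months.
FV = PMT × [((1+r)^n − 1)/r] × (1+r) = 9,785 × [(1+r)^216 − 1] / r × (1+r) = CHF 3,361,198.79

CHF 3,361,198.79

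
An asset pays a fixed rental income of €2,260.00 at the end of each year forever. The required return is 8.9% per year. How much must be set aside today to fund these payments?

Periodic rate r = 0.089 per year.
Level perpetuity: PV = PMT / r = 2,260 / (0.089) = €25,393.26.

€25,393.26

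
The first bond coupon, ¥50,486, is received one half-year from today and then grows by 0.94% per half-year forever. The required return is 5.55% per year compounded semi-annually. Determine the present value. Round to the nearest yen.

Periodic rate r = 0.0555/2 per half-year.
Growing perpetuity (Gordon): PV = PMT₁ / (r − g) = 50,486 / (r − 0.0094) = ¥2,751,281.

¥2,751,281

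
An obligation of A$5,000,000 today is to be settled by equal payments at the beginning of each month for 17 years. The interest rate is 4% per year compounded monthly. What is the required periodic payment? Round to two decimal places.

A$33,707.32

Level annuity due; solve PV = PMT × [(1 − (1+r)^−n)/r] × (1+r) for PMT.
Periodic rate r = 0.04/12 per month; n is counted in months.
With n = 204: PMT = 5,000,000 / ([(1 − (1+r)^−n)/r] × (1+r)) = A$33,707.32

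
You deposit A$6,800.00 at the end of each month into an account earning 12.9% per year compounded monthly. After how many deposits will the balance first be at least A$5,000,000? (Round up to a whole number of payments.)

205 payments

Periodic rate r = 0.129/12 per month; n is counted in months.
Ordinary annuity FV: 5,000,000 = 6,800 × [((1+r)^n − 1)/r].
(1+r)^n = 1 + 5,000,000 × r / 6,800, so n = ln(1 + 5,000,000·r/6,800) / ln(1+r) = 204.49.
Round up to a whole number of payments: n = 205.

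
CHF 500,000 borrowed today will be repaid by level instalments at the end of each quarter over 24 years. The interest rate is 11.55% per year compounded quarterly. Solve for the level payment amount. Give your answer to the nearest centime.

CHF 15,441.86

Level ordinary annuity; solve PV = PMT × [(1 − (1+r)^−n)/r] for PMT.
Periodic rate r = 0.1155/4 per quarter; n is counted in quarters.
With n = 96: PMT = 500,000 / ([(1 − (1+r)^−n)/r]) = CHF 15,441.86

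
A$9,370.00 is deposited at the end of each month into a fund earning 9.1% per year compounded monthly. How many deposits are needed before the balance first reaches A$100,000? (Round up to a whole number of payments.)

Periodic rate r = 0.091/12 per month; n is counted in months.
Ordinary annuity FV: 100,000 = 9,370 × [((1+r)^n − 1)/r].
(1+r)^n = 1 + 100,000 × r / 9,370, so n = ln(1 + 100,000·r/9,370) / ln(1+r) = 10.30.
Round up to a whole number of payments: n = 11.

11 payments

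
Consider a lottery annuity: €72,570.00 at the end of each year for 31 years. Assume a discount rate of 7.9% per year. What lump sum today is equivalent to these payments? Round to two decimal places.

€831,618.41

This is an ordinary annuity: 31 payments of €72,570.00 at the end of each year.
Periodic rate r = 0.079 per year.
PV = PMT × [(1 − (1+r)^−n)/r] = 72,570 × [1 − (1+r)^−31] / r = €831,618.41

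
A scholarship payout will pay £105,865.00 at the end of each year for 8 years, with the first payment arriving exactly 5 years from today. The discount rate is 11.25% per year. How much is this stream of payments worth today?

£352,509.19

Ordinary annuity of 8 payments, first payment at period 5.
Periodic rate r = 0.1125 per year.
The ordinary-annuity PV formula values the stream one period before the first payment (period 4); discount that back 4 periods:
PV₀ = 105,865 × [1 − (1+r)^−8] / r × (1+r)^−4 = £352,509.19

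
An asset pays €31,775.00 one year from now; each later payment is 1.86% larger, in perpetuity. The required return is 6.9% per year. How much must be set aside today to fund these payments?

€630,456.35

Periodic rate r = 0.069 per year.
Growing perpetuity (Gordon): PV = PMT₁ / (r − g) = 31,775 / (r − 0.0186) = €630,456.35.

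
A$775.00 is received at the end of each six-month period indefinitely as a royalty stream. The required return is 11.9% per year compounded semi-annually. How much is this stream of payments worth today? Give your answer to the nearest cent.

A$13,025.21

Periodic rate r = 0.119/2 per half-year.
Level perpetuity: PV = PMT / r = 775 / (0.119/2) = A$13,025.21.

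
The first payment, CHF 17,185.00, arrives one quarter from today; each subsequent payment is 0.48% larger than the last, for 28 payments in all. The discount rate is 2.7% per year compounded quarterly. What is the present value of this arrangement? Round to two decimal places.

CHF 465,663.32

Periodic rate r = 0.027/4 per quarter; n is counted in quarters.
Growing ordinary annuity: PV = PMT₁ × [1 − ((1+g)/(1+r))^n] / (r − g) = 17,185 × [1 − ((1+0.0048)/(1+r))^28] / (r − 0.0048) = CHF 465,663.32.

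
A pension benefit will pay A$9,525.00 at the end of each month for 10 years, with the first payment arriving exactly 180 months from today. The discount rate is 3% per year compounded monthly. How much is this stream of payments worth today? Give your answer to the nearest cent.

A$630,899.42

Ordinary annuity of 120 payments, first payment at period 180.
Periodic rate r = 0.03/12 per month; n is counted in months.
The ordinary-annuity PV formula values the stream one period before the first payment (period 179); discount that back 179 periods:
PV₀ = 9,525 × [1 − (1+r)^−120] / r × (1+r)^−179 = A$630,899.42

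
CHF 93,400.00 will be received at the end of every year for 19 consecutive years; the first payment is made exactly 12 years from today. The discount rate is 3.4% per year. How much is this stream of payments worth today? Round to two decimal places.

Ordinary annuity of 19 payments, first payment at period 12.
Periodic rate r = 0.034 per year.
The ordinary-annuity PV formula values the stream one period before the first payment (period 11); discount that back 11 periods:
PV₀ = 93,400 × [1 − (1+r)^−19] / r × (1+r)^−11 = CHF 894,184.48

CHF 894,184.48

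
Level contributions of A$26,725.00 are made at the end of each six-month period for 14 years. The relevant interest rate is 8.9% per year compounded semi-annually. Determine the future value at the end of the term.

This is an ordinary annuity: 28 deposits of A$26,725.00 at the end of each six-month period.
Periodic rate r = 0.089/2 per half-year; n is counted in half-years.
FV = PMT × [((1+r)^n − 1)/r] = 26,725 × [(1+r)^28 − 1] / r = A$1,431,767.81

A$1,431,767.81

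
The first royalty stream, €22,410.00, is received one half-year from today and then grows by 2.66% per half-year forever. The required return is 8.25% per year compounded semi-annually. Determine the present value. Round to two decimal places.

€1,529,692.83

Periodic rate r = 0.0825/2 per half-year.
Growing perpetuity (Gordon): PV = PMT₁ / (r − g) = 22,410 / (r − 0.0266) = €1,529,692.83.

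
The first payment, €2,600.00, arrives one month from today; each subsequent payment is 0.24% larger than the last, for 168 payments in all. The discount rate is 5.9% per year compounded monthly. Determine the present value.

€355,163.40

Periodic rate r = 0.059/12 per month; n is counted in months.
Growing ordinary annuity: PV = PMT₁ × [1 − ((1+g)/(1+r))^n] / (r − g) = 2,600 × [1 − ((1+0.0024)/(1+r))^168] / (r − 0.0024) = €355,163.40.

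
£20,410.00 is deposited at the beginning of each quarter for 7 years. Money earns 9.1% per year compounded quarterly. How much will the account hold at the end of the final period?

£805,016.67

This is an annuity due: 28 deposits of £20,410.00 at the beginning of each quarter.
Periodic rate r = 0.091/4 per quarter; n is counted in quarters.
FV = PMT × [((1+r)^n − 1)/r] × (1+r) = 20,410 × [(1+r)^28 − 1] / r × (1+r) = £805,016.67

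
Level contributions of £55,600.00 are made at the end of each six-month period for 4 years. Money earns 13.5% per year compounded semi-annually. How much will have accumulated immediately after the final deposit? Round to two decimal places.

This is an ordinary annuity: 8 deposits of £55,600.00 at the end of each six-month period.
Periodic rate r = 0.135/2 per half-year; n is counted in half-years.
FV = PMT × [((1+r)^n − 1)/r] = 55,600 × [(1+r)^8 − 1] / r = £565,334.17

£565,334.17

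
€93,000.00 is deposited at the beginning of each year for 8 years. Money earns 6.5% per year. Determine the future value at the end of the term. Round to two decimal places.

€998,062.25

This is an annuity due: 8 deposits of €93,000.00 at the beginning of each year.
Periodic rate r = 0.065 per year.
FV = PMT × [((1+r)^n − 1)/r] × (1+r) = 93,000 × [(1+r)^8 − 1] / r × (1+r) = €998,062.25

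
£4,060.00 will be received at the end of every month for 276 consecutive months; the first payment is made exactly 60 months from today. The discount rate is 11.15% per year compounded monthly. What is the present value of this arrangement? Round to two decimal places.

Ordinary annuity of 276 payments, first payment at period 60.
Periodic rate r = 0.1115/12 per month; n is counted in months.
The ordinary-annuity PV formula values the stream one period before the first payment (period 59); discount that back 59 periods:
PV₀ = 4,060 × [1 − (1+r)^−276] / r × (1+r)^−59 = £233,473.70

£233,473.70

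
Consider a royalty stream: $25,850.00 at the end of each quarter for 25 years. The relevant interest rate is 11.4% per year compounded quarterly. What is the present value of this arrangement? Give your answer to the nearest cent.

$852,418.37

This is an ordinary annuity: 100 payments of $25,850.00 at the end of each quarter.
Periodic rate r = 0.114/4 per quarter; n is counted in quarters.
PV = PMT × [(1 − (1+r)^−n)/r] = 25,850 × [1 − (1+r)^−100] / r = $852,418.37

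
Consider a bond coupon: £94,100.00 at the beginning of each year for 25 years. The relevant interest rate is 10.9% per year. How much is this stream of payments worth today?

£885,324.21

This is an annuity due: 25 payments of £94,100.00 at the beginning of each year.
Periodic rate r = 0.109 per year.
PV = PMT × [(1 − (1+r)^−n)/r] × (1+r) = 94,100 × [1 − (1+r)^−25] / r × (1+r) = £885,324.21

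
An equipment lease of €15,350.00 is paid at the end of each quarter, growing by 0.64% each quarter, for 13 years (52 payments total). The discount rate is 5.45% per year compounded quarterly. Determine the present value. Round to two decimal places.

€659,954.45

Periodic rate r = 0.0545/4 per quarter; n is counted in quarters.
Growing ordinary annuity: PV = PMT₁ × [1 − ((1+g)/(1+r))^n] / (r − g) = 15,350 × [1 − ((1+0.0064)/(1+r))^52] / (r − 0.0064) = €659,954.45.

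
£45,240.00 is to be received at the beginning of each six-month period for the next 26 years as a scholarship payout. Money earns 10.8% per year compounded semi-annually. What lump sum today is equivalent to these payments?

£825,704.18

This is an annuity due: 52 payments of £45,240.00 at the beginning of each six-month period.
Periodic rate r = 0.108/2 per half-year; n is counted in half-years.
PV = PMT × [(1 − (1+r)^−n)/r] × (1+r) = 45,240 × [1 − (1+r)^−52] / r × (1+r) = £825,704.18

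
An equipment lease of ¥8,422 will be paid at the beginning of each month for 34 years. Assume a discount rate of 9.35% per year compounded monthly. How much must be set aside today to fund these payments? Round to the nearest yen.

This is an annuity due: 408 payments of ¥8,422 at the beginning of each month.
Periodic rate r = 0.0935/12 per month; n is counted in months.
PV = PMT × [(1 − (1+r)^−n)/r] × (1+r) = 8,422 × [1 − (1+r)^−408] / r × (1+r) = ¥1,043,413

¥1,043,413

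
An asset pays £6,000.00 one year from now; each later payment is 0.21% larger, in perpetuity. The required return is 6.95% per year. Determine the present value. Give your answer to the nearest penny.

£89,020.77

Periodic rate r = 0.0695 per year.
Growing perpetuity (Gordon): PV = PMT₁ / (r − g) = 6,000 / (r − 0.0021) = £89,020.77.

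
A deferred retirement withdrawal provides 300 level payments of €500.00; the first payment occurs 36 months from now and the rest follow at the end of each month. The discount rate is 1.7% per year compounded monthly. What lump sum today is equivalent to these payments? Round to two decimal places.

Ordinary annuity of 300 payments, first payment at period 36.
Periodic rate r = 0.017/12 per month; n is counted in months.
The ordinary-annuity PV formula values the stream one period before the first payment (period 35); discount that back 35 periods:
PV₀ = 500 × [1 − (1+r)^−300] / r × (1+r)^−35 = €116,225.66

€116,225.66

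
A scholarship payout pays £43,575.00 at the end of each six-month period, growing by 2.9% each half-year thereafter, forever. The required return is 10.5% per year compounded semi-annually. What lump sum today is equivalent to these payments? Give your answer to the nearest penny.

£1,854,255.32

Periodic rate r = 0.105/2 per half-year.
Growing perpetuity (Gordon): PV = PMT₁ / (r − g) = 43,575 / (r − 0.029) = £1,854,255.32.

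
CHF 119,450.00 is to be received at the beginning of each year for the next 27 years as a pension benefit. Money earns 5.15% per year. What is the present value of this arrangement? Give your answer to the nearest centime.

CHF 1,810,320.53

This is an annuity due: 27 payments of CHF 119,450.00 at the beginning of each year.
Periodic rate r = 0.0515 per year.
PV = PMT × [(1 − (1+r)^−n)/r] × (1+r) = 119,450 × [1 − (1+r)^−27] / r × (1+r) = CHF 1,810,320.53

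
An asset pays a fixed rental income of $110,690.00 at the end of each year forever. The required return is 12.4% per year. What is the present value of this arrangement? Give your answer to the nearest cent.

$892,661.29

Periodic rate r = 0.124 per year.
Level perpetuity: PV = PMT / r = 110,690 / (0.124) = $892,661.29.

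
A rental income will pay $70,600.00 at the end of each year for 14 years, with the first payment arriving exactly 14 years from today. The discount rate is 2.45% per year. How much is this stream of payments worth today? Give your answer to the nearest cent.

Ordinary annuity of 14 payments, first payment at period 14.
Periodic rate r = 0.0245 per year.
The ordinary-annuity PV formula values the stream one period before the first payment (period 13); discount that back 13 periods:
PV₀ = 70,600 × [1 − (1+r)^−14] / r × (1+r)^−13 = $604,648.29

$604,648.29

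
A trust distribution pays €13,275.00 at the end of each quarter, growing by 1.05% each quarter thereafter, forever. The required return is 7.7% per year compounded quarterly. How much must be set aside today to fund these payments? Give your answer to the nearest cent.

€1,517,142.86

Periodic rate r = 0.077/4 per quarter.
Growing perpetuity (Gordon): PV = PMT₁ / (r − g) = 13,275 / (r − 0.0105) = €1,517,142.86.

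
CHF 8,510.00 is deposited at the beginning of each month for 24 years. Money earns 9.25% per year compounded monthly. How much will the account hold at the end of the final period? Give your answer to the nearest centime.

This is an annuity due: 288 deposits of CHF 8,510.00 at the beginning of each month.
Periodic rate r = 0.0925/12 per month; n is counted in months.
FV = PMT × [((1+r)^n − 1)/r] × (1+r) = 8,510 × [(1+r)^288 − 1] / r × (1+r) = CHF 9,043,911.76

CHF 9,043,911.76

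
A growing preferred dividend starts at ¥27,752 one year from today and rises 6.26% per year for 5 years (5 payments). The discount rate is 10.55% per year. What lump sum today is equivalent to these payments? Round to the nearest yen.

¥116,147

Periodic rate r = 0.1055 per year.
Growing ordinary annuity: PV = PMT₁ × [1 − ((1+g)/(1+r))^n] / (r − g) = 27,752 × [1 − ((1+0.0626)/(1+r))^5] / (r − 0.0626) = ¥116,147.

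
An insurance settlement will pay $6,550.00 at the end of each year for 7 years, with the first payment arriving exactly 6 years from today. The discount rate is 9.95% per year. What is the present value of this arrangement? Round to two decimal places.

$19,877.80

Ordinary annuity of 7 payments, first payment at period 6.
Periodic rate r = 0.0995 per year.
The ordinary-annuity PV formula values the stream one period before the first payment (period 5); discount that back 5 periods:
PV₀ = 6,550 × [1 − (1+r)^−7] / r × (1+r)^−5 = $19,877.80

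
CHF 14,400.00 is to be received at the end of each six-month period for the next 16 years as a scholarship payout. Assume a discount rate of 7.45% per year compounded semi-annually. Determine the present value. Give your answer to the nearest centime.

This is an ordinary annuity: 32 payments of CHF 14,400.00 at the end of each six-month period.
Periodic rate r = 0.0745/2 per half-year; n is counted in half-years.
PV = PMT × [(1 − (1+r)^−n)/r] = 14,400 × [1 − (1+r)^−32] / r = CHF 266,636.63

CHF 266,636.63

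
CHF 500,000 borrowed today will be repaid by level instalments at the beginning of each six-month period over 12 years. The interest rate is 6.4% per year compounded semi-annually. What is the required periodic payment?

CHF 29,228.10

Level annuity due; solve PV = PMT × [(1 − (1+r)^−n)/r] × (1+r) for PMT.
Periodic rate r = 0.064/2 per half-year; n is counted in half-years.
With n = 24: PMT = 500,000 / ([(1 − (1+r)^−n)/r] × (1+r)) = CHF 29,228.10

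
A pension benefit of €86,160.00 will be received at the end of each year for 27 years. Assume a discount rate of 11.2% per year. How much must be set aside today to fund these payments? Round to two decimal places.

This is an ordinary annuity: 27 payments of €86,160.00 at the end of each year.
Periodic rate r = 0.112 per year.
PV = PMT × [(1 − (1+r)^−n)/r] = 86,160 × [1 − (1+r)^−27] / r = €725,507.46

€725,507.46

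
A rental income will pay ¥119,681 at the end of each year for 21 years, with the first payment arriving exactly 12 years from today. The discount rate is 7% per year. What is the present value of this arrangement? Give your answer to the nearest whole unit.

¥616,104

Ordinary annuity of 21 payments, first payment at period 12.
Periodic rate r = 0.07 per year.
The ordinary-annuity PV formula values the stream one period before the first payment (period 11); discount that back 11 periods:
PV₀ = 119,681 × [1 − (1+r)^−21] / r × (1+r)^−11 = ¥616,104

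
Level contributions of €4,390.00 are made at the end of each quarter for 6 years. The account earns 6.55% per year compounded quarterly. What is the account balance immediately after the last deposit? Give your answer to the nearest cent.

€127,802.10

This is an ordinary annuity: 24 deposits of €4,390.00 at the end of each quarter.
Periodic rate r = 0.0655/4 per quarter; n is counted in quarters.
FV = PMT × [((1+r)^n − 1)/r] = 4,390 × [(1+r)^24 − 1] / r = €127,802.10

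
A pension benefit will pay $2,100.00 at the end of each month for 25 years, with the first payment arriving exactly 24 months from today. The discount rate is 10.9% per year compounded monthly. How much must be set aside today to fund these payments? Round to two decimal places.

$175,320.58

Ordinary annuity of 300 payments, first payment at period 24.
Periodic rate r = 0.109/12 per month; n is counted in months.
The ordinary-annuity PV formula values the stream one period before the first payment (period 23); discount that back 23 periods:
PV₀ = 2,100 × [1 − (1+r)^−300] / r × (1+r)^−23 = $175,320.58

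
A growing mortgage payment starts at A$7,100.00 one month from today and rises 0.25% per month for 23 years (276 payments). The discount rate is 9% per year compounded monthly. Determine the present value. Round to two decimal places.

Periodic rate r = 0.09/12 per month; n is counted in months.
Growing ordinary annuity: PV = PMT₁ × [1 − ((1+g)/(1+r))^n] / (r − g) = 7,100 × [1 − ((1+0.0025)/(1+r))^276] / (r − 0.0025) = A$1,060,298.33.

A$1,060,298.33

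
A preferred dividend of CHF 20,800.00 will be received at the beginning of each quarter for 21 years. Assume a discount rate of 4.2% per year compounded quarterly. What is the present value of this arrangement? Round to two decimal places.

CHF 1,169,299.51

This is an annuity due: 84 payments of CHF 20,800.00 at the beginning of each quarter.
Periodic rate r = 0.042/4 per quarter; n is counted in quarters.
PV = PMT × [(1 − (1+r)^−n)/r] × (1+r) = 20,800 × [1 − (1+r)^−84] / r × (1+r) = CHF 1,169,299.51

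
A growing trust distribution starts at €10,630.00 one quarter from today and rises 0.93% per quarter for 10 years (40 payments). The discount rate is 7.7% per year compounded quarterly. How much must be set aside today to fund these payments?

€346,748.71

Periodic rate r = 0.077/4 per quarter; n is counted in quarters.
Growing ordinary annuity: PV = PMT₁ × [1 − ((1+g)/(1+r))^n] / (r − g) = 10,630 × [1 − ((1+0.0093)/(1+r))^40] / (r − 0.0093) = €346,748.71.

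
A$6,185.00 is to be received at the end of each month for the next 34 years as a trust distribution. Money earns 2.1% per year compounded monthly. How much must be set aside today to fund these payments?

A$1,802,530.90

This is an ordinary annuity: 408 payments of A$6,185.00 at the end of each month.
Periodic rate r = 0.021/12 per month; n is counted in months.
PV = PMT × [(1 − (1+r)^−n)/r] = 6,185 × [1 − (1+r)^−408] / r = A$1,802,530.90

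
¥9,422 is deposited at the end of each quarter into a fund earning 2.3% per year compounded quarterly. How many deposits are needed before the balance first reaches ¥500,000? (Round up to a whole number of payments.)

Periodic rate r = 0.023/4 per quarter; n is counted in quarters.
Ordinary annuity FV: 500,000 = 9,422 × [((1+r)^n − 1)/r].
(1+r)^n = 1 + 500,000 × r / 9,422, so n = ln(1 + 500,000·r/9,422) / ln(1+r) = 46.45.
Round up to a whole number of payments: n = 47.

47 payments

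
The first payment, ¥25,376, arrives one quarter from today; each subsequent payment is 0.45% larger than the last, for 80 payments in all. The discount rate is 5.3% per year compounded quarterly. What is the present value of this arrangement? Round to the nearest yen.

¥1,451,071

Periodic rate r = 0.053/4 per quarter; n is counted in quarters.
Growing ordinary annuity: PV = PMT₁ × [1 − ((1+g)/(1+r))^n] / (r − g) = 25,376 × [1 − ((1+0.0045)/(1+r))^80] / (r − 0.0045) = ¥1,451,071.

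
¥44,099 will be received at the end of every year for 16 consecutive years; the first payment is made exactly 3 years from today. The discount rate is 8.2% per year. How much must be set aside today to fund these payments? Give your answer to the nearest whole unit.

Ordinary annuity of 16 payments, first payment at period 3.
Periodic rate r = 0.082 per year.
The ordinary-annuity PV formula values the stream one period before the first payment (period 2); discount that back 2 periods:
PV₀ = 44,099 × [1 − (1+r)^−16] / r × (1+r)^−2 = ¥329,194

¥329,194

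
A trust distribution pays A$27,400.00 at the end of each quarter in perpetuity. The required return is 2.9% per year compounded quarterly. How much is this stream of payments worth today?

A$3,779,310.34

Periodic rate r = 0.029/4 per quarter.
Level perpetuity: PV = PMT / r = 27,400 / (0.029/4) = A$3,779,310.34.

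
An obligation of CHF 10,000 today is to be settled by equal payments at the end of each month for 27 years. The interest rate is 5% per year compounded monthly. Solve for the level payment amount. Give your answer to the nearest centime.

Level ordinary annuity; solve PV = PMT × [(1 − (1+r)^−n)/r] for PMT.
Periodic rate r = 0.05/12 per month; n is counted in months.
With n = 324: PMT = 10,000 / ([(1 − (1+r)^−n)/r]) = CHF 56.30

CHF 56.30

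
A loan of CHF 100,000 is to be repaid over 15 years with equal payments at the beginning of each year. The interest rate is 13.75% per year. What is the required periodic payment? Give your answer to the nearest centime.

Level annuity due; solve PV = PMT × [(1 − (1+r)^−n)/r] × (1+r) for PMT.
Periodic rate r = 0.1375 per year.
With n = 15: PMT = 100,000 / ([(1 − (1+r)^−n)/r] × (1+r)) = CHF 14,134.38

CHF 14,134.38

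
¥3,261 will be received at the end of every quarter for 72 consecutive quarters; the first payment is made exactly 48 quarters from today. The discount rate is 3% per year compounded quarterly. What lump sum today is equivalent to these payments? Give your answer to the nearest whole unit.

¥127,334

Ordinary annuity of 72 payments, first payment at period 48.
Periodic rate r = 0.03/4 per quarter; n is counted in quarters.
The ordinary-annuity PV formula values the stream one period before the first payment (period 47); discount that back 47 periods:
PV₀ = 3,261 × [1 − (1+r)^−72] / r × (1+r)^−47 = ¥127,334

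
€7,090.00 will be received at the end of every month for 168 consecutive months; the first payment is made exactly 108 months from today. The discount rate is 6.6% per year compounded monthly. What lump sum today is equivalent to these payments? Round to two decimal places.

Ordinary annuity of 168 payments, first payment at period 108.
Periodic rate r = 0.066/12 per month; n is counted in months.
The ordinary-annuity PV formula values the stream one period before the first payment (period 107); discount that back 107 periods:
PV₀ = 7,090 × [1 − (1+r)^−168] / r × (1+r)^−107 = €431,564.18

€431,564.18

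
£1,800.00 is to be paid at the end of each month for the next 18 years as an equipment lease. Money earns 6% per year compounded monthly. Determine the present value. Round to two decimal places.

£237,416.18

This is an ordinary annuity: 216 payments of £1,800.00 at the end of each month.
Periodic rate r = 0.06/12 per month; n is counted in months.
PV = PMT × [(1 − (1+r)^−n)/r] = 1,800 × [1 − (1+r)^−216] / r = £237,416.18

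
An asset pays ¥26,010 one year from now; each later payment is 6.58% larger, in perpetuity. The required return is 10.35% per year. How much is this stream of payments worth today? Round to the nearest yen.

Periodic rate r = 0.1035 per year.
Growing perpetuity (Gordon): PV = PMT₁ / (r − g) = 26,010 / (r − 0.0658) = ¥689,920.

¥689,920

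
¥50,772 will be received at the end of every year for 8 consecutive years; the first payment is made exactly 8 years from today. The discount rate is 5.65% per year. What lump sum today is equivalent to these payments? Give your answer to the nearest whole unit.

Ordinary annuity of 8 payments, first payment at period 8.
Periodic rate r = 0.0565 per year.
The ordinary-annuity PV formula values the stream one period before the first payment (period 7); discount that back 7 periods:
PV₀ = 50,772 × [1 − (1+r)^−8] / r × (1+r)^−7 = ¥217,597

¥217,597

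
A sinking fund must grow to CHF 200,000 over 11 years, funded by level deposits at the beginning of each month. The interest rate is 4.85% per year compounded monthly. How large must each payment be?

Level annuity due; solve FV = PMT × [((1+r)^n − 1)/r] × (1+r) for PMT.
Periodic rate r = 0.0485/12 per month; n is counted in months.
With n = 132: PMT = 200,000 / ([((1+r)^n − 1)/r] × (1+r)) = CHF 1,145.11

CHF 1,145.11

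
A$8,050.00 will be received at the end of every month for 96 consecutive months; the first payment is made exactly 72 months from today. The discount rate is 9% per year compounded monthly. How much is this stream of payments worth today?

A$323,261.02

Ordinary annuity of 96 payments, first payment at period 72.
Periodic rate r = 0.09/12 per month; n is counted in months.
The ordinary-annuity PV formula values the stream one period before the first payment (period 71); discount that back 71 periods:
PV₀ = 8,050 × [1 − (1+r)^−96] / r × (1+r)^−71 = A$323,261.02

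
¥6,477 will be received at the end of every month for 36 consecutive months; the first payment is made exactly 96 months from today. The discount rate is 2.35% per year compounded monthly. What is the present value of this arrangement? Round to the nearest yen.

Ordinary annuity of 36 payments, first payment at period 96.
Periodic rate r = 0.0235/12 per month; n is counted in months.
The ordinary-annuity PV formula values the stream one period before the first payment (period 95); discount that back 95 periods:
PV₀ = 6,477 × [1 − (1+r)^−36] / r × (1+r)^−95 = ¥186,780

¥186,780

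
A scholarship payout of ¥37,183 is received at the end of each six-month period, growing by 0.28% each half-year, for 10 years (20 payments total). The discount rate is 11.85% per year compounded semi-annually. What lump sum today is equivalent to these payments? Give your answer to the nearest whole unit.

Periodic rate r = 0.1185/2 per half-year; n is counted in half-years.
Growing ordinary annuity: PV = PMT₁ × [1 − ((1+g)/(1+r))^n] / (r − g) = 37,183 × [1 − ((1+0.0028)/(1+r))^20] / (r − 0.0028) = ¥438,398.

¥438,398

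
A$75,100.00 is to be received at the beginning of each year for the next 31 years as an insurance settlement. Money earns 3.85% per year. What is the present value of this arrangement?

This is an annuity due: 31 payments of A$75,100.00 at the beginning of each year.
Periodic rate r = 0.0385 per year.
PV = PMT × [(1 − (1+r)^−n)/r] × (1+r) = 75,100 × [1 − (1+r)^−31] / r × (1+r) = A$1,397,713.87

A$1,397,713.87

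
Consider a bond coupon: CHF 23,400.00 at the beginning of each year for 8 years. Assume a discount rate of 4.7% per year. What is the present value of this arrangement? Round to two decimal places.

This is an annuity due: 8 payments of CHF 23,400.00 at the beginning of each year.
Periodic rate r = 0.047 per year.
PV = PMT × [(1 − (1+r)^−n)/r] × (1+r) = 23,400 × [1 − (1+r)^−8] / r × (1+r) = CHF 160,285.62

CHF 160,285.62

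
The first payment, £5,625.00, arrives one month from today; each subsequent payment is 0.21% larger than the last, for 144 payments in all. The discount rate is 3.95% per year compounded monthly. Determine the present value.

Periodic rate r = 0.0395/12 per month; n is counted in months.
Growing ordinary annuity: PV = PMT₁ × [1 − ((1+g)/(1+r))^n] / (r − g) = 5,625 × [1 − ((1+0.0021)/(1+r))^144] / (r − 0.0021) = £742,477.74.

£742,477.74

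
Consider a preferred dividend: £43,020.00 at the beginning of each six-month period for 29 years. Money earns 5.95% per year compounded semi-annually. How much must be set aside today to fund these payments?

£1,217,131.86

This is an annuity due: 58 payments of £43,020.00 at the beginning of each six-month period.
Periodic rate r = 0.0595/2 per half-year; n is counted in half-years.
PV = PMT × [(1 − (1+r)^−n)/r] × (1+r) = 43,020 × [1 − (1+r)^−58] / r × (1+r) = £1,217,131.86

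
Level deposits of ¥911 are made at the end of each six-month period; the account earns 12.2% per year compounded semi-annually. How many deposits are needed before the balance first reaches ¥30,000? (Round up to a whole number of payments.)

Periodic rate r = 0.122/2 per half-year; n is counted in half-years.
Ordinary annuity FV: 30,000 = 911 × [((1+r)^n − 1)/r].
(1+r)^n = 1 + 30,000 × r / 911, so n = ln(1 + 30,000·r/911) / ln(1+r) = 18.60.
Round up to a whole number of payments: n = 19.

19 payments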